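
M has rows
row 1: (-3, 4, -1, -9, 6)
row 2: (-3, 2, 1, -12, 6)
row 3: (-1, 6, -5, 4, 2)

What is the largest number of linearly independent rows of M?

Row reduce to echelon form.
R2 ← R2 − R1: [0, -2, 2, -3, 0]
R3 ← R3 − (1/3)·R1: [0, 14/3, -14/3, 7, 0]
R3 ← R3 + (7/3)·R2: [0, 0, 0, 0, 0]
Echelon form has 2 nonzero rows, so rank(M) = 2.
The rank gives the maximum number of linearly independent rows: 2.

2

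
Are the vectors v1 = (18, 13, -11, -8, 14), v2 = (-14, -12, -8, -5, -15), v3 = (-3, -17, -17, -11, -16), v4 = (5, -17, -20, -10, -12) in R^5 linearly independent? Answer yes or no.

Form the matrix with these vectors as rows and row reduce.
R2 ← R2 + (7/9)·R1: [0, -17/9, -149/9, -101/9, -37/9]
R3 ← R3 + (1/6)·R1: [0, -89/6, -113/6, -37/3, -41/3]
R4 ← R4 − (5/18)·R1: [0, -371/18, -305/18, -70/9, -143/9]
R3 ← R3 − (267/34)·R2: [0, 0, 1890/17, 2577/34, 633/34]
R4 ← R4 − (371/34)·R2: [0, 0, 2783/17, 3899/34, 985/34]
R4 ← R4 − (2783/1890)·R3: [0, 0, 0, 3869/1260, 1961/1260]
4 nonzero rows, so the 4 vectors span a space of dimension 4.
Since 4 = 4, the vectors are linearly independent.

yes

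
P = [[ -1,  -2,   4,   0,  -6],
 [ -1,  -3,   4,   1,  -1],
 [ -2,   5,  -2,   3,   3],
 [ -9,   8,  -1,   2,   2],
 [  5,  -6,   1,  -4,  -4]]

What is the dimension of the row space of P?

5

Row reduce to echelon form.
R2 ← R2 − R1: [0, -1, 0, 1, 5]
R3 ← R3 − (2)·R1: [0, 9, -10, 3, 15]
R4 ← R4 − (9)·R1: [0, 26, -37, 2, 56]
R5 ← R5 + (5)·R1: [0, -16, 21, -4, -34]
R3 ← R3 + (9)·R2: [0, 0, -10, 12, 60]
R4 ← R4 + (26)·R2: [0, 0, -37, 28, 186]
R5 ← R5 − (16)·R2: [0, 0, 21, -20, -114]
R4 ← R4 − (37/10)·R3: [0, 0, 0, -82/5, -36]
R5 ← R5 + (21/10)·R3: [0, 0, 0, 26/5, 12]
R5 ← R5 + (13/41)·R4: [0, 0, 0, 0, 24/41]
Echelon form has 5 nonzero rows, so rank(P) = 5.
The row space has dimension equal to the rank: 5.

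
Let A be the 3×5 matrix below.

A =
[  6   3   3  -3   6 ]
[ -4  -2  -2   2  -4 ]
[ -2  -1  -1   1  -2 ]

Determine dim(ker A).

Row reduce to echelon form.
R2 ← R2 + (2/3)·R1: [0, 0, 0, 0, 0]
R3 ← R3 + (1/3)·R1: [0, 0, 0, 0, 0]
1 nonzero row, so rank(A) = 1.
A has 5 columns; by rank–nullity, nullity = 5 − 1 = 4.

4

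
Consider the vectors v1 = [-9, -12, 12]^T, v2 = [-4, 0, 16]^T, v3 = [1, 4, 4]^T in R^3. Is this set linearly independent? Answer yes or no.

no

Form the matrix with these vectors as rows and row reduce.
R2 ← R2 − (4/9)·R1: [0, 16/3, 32/3]
R3 ← R3 + (1/9)·R1: [0, 8/3, 16/3]
R3 ← R3 − (1/2)·R2: [0, 0, 0]
2 nonzero rows, so the 3 vectors span a space of dimension 2.
Since 2 < 3, the vectors are linearly dependent.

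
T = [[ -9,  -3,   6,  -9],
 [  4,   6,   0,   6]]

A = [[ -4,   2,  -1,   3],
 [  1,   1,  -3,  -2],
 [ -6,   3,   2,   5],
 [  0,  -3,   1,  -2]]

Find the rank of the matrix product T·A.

First compute TA:
[[ -3,  24,  21,  27],
 [-10,  -4, -16, -12]]
Now row reduce the product.
R2 ← R2 − (10/3)·R1: [0, -84, -86, -102]
2 nonzero rows, so rank(TA) = 2.

2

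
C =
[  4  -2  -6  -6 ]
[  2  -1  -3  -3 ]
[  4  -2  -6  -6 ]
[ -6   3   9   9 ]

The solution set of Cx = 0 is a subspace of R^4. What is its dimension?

Row reduce to echelon form.
R2 ← R2 − (1/2)·R1: [0, 0, 0, 0]
R3 ← R3 − R1: [0, 0, 0, 0]
R4 ← R4 + (3/2)·R1: [0, 0, 0, 0]
1 nonzero row, so rank(C) = 1.
C has 4 columns; by rank–nullity, nullity = 4 − 1 = 3.

3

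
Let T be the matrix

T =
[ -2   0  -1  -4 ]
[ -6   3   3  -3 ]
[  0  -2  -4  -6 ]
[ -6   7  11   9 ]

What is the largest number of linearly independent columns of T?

Row reduce to echelon form.
R2 ← R2 − (3)·R1: [0, 3, 6, 9]
R4 ← R4 − (3)·R1: [0, 7, 14, 21]
R3 ← R3 + (2/3)·R2: [0, 0, 0, 0]
R4 ← R4 − (7/3)·R2: [0, 0, 0, 0]
Echelon form has 2 nonzero rows, so rank(T) = 2.
The rank gives the maximum number of linearly independent columns: 2.

2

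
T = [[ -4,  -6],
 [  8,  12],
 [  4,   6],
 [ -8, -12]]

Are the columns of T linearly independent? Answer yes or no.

no

Row reduce T to echelon form.
R2 ← R2 + (2)·R1: [0, 0]
R3 ← R3 + R1: [0, 0]
R4 ← R4 − (2)·R1: [0, 0]
1 pivot among 2 columns.
Only 1 < 2 pivot columns, so the columns are linearly dependent.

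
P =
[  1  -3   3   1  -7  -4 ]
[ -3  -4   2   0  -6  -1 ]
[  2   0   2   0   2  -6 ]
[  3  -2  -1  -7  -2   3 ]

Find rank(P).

4

Row reduce to echelon form.
R2 ← R2 + (3)·R1: [0, -13, 11, 3, -27, -13]
R3 ← R3 − (2)·R1: [0, 6, -4, -2, 16, 2]
R4 ← R4 − (3)·R1: [0, 7, -10, -10, 19, 15]
R3 ← R3 + (6/13)·R2: [0, 0, 14/13, -8/13, 46/13, -4]
R4 ← R4 + (7/13)·R2: [0, 0, -53/13, -109/13, 58/13, 8]
R4 ← R4 + (53/14)·R3: [0, 0, 0, -75/7, 125/7, -50/7]
Echelon form has 4 nonzero rows, so rank(P) = 4.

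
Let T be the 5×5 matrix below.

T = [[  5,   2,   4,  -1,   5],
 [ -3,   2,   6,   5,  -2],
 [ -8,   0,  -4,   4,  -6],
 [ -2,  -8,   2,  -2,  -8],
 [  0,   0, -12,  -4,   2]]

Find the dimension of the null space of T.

2

Row reduce to echelon form.
R2 ← R2 + (3/5)·R1: [0, 16/5, 42/5, 22/5, 1]
R3 ← R3 + (8/5)·R1: [0, 16/5, 12/5, 12/5, 2]
R4 ← R4 + (2/5)·R1: [0, -36/5, 18/5, -12/5, -6]
R3 ← R3 − R2: [0, 0, -6, -2, 1]
R4 ← R4 + (9/4)·R2: [0, 0, 45/2, 15/2, -15/4]
R4 ← R4 + (15/4)·R3: [0, 0, 0, 0, 0]
R5 ← R5 − (2)·R3: [0, 0, 0, 0, 0]
3 nonzero rows, so rank(T) = 3.
T has 5 columns; by rank–nullity, nullity = 5 − 3 = 2.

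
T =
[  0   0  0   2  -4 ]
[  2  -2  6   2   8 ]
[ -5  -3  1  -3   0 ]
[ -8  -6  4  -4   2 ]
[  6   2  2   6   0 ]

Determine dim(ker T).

2

Row reduce to echelon form.
Swap R1 ↔ R2
R3 ← R3 + (5/2)·R1: [0, -8, 16, 2, 20]
R4 ← R4 + (4)·R1: [0, -14, 28, 4, 34]
R5 ← R5 − (3)·R1: [0, 8, -16, 0, -24]
Swap R2 ↔ R3
R4 ← R4 − (7/4)·R2: [0, 0, 0, 1/2, -1]
R5 ← R5 + R2: [0, 0, 0, 2, -4]
R4 ← R4 − (1/4)·R3: [0, 0, 0, 0, 0]
R5 ← R5 − R3: [0, 0, 0, 0, 0]
3 nonzero rows, so rank(T) = 3.
T has 5 columns; by rank–nullity, nullity = 5 − 3 = 2.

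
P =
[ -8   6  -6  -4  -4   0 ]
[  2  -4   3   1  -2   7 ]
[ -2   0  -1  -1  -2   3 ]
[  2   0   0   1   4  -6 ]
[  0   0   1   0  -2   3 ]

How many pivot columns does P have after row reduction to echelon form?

Row reduce to echelon form.
R2 ← R2 + (1/4)·R1: [0, -5/2, 3/2, 0, -3, 7]
R3 ← R3 − (1/4)·R1: [0, -3/2, 1/2, 0, -1, 3]
R4 ← R4 + (1/4)·R1: [0, 3/2, -3/2, 0, 3, -6]
R3 ← R3 − (3/5)·R2: [0, 0, -2/5, 0, 4/5, -6/5]
R4 ← R4 + (3/5)·R2: [0, 0, -3/5, 0, 6/5, -9/5]
R4 ← R4 − (3/2)·R3: [0, 0, 0, 0, 0, 0]
R5 ← R5 + (5/2)·R3: [0, 0, 0, 0, 0, 0]
Echelon form has 3 nonzero rows, so rank(P) = 3.
Each nonzero row contributes one pivot column: 3 pivot columns.

3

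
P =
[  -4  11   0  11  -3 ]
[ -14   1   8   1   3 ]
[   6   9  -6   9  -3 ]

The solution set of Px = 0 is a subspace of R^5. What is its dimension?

Row reduce to echelon form.
R2 ← R2 − (7/2)·R1: [0, -75/2, 8, -75/2, 27/2]
R3 ← R3 + (3/2)·R1: [0, 51/2, -6, 51/2, -15/2]
R3 ← R3 + (17/25)·R2: [0, 0, -14/25, 0, 42/25]
3 nonzero rows, so rank(P) = 3.
P has 5 columns; by rank–nullity, nullity = 5 − 3 = 2.

2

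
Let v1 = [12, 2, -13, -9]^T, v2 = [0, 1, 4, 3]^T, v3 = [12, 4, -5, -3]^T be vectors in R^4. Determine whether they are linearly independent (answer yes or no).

Form the matrix with these vectors as rows and row reduce.
R3 ← R3 − R1: [0, 2, 8, 6]
R3 ← R3 − (2)·R2: [0, 0, 0, 0]
2 nonzero rows, so the 3 vectors span a space of dimension 2.
Since 2 < 3, the vectors are linearly dependent.

no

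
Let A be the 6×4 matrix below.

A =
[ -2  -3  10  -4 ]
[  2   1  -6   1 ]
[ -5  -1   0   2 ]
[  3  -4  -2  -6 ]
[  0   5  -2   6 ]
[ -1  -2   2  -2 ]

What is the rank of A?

3

Row reduce to echelon form.
R2 ← R2 + R1: [0, -2, 4, -3]
R3 ← R3 − (5/2)·R1: [0, 13/2, -25, 12]
R4 ← R4 + (3/2)·R1: [0, -17/2, 13, -12]
R6 ← R6 − (1/2)·R1: [0, -1/2, -3, 0]
R3 ← R3 + (13/4)·R2: [0, 0, -12, 9/4]
R4 ← R4 − (17/4)·R2: [0, 0, -4, 3/4]
R5 ← R5 + (5/2)·R2: [0, 0, 8, -3/2]
R6 ← R6 − (1/4)·R2: [0, 0, -4, 3/4]
R4 ← R4 − (1/3)·R3: [0, 0, 0, 0]
R5 ← R5 + (2/3)·R3: [0, 0, 0, 0]
R6 ← R6 − (1/3)·R3: [0, 0, 0, 0]
Echelon form has 3 nonzero rows, so rank(A) = 3.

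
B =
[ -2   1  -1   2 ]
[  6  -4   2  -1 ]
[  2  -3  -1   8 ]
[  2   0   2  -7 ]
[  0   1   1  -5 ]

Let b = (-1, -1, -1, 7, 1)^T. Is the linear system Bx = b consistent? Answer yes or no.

Row reduce the augmented matrix [B | b].
R2 ← R2 + (3)·R1: [0, -1, -1, 5, -4]
R3 ← R3 + R1: [0, -2, -2, 10, -2]
R4 ← R4 + R1: [0, 1, 1, -5, 6]
R3 ← R3 − (2)·R2: [0, 0, 0, 0, 6]
R4 ← R4 + R2: [0, 0, 0, 0, 2]
R5 ← R5 + R2: [0, 0, 0, 0, -3]
R4 ← R4 − (1/3)·R3: [0, 0, 0, 0, 0]
R5 ← R5 + (1/2)·R3: [0, 0, 0, 0, 0]
The echelon form has 3 nonzero rows; the last pivot sits in the augmented column, so rank(B) = 2 but rank([B|b]) = 3.
Since the ranks differ, the system is inconsistent.

no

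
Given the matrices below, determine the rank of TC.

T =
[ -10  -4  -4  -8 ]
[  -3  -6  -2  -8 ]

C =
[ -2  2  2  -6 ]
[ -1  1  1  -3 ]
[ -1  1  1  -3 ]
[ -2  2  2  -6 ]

First compute TC:
[[ 44, -44, -44, 132],
 [ 30, -30, -30,  90]]
Now row reduce the product.
R2 ← R2 − (15/22)·R1: [0, 0, 0, 0]
1 nonzero row, so rank(TC) = 1.

1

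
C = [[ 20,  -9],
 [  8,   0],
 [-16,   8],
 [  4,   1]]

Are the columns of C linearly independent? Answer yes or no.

yes

Row reduce C to echelon form.
R2 ← R2 − (2/5)·R1: [0, 18/5]
R3 ← R3 + (4/5)·R1: [0, 4/5]
R4 ← R4 − (1/5)·R1: [0, 14/5]
R3 ← R3 − (2/9)·R2: [0, 0]
R4 ← R4 − (7/9)·R2: [0, 0]
2 pivots among 2 columns.
Every column is a pivot column, so the columns are linearly independent.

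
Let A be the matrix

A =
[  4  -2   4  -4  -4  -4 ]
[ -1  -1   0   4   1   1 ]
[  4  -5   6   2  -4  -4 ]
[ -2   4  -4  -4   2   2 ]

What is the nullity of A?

4

Row reduce to echelon form.
R2 ← R2 + (1/4)·R1: [0, -3/2, 1, 3, 0, 0]
R3 ← R3 − R1: [0, -3, 2, 6, 0, 0]
R4 ← R4 + (1/2)·R1: [0, 3, -2, -6, 0, 0]
R3 ← R3 − (2)·R2: [0, 0, 0, 0, 0, 0]
R4 ← R4 + (2)·R2: [0, 0, 0, 0, 0, 0]
2 nonzero rows, so rank(A) = 2.
A has 6 columns; by rank–nullity, nullity = 6 − 2 = 4.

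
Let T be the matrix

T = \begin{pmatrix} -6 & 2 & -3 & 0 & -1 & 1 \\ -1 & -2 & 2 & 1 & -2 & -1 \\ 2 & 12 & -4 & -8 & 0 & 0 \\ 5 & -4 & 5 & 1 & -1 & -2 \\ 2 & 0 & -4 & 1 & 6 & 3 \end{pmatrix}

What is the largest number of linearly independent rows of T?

3

Row reduce to echelon form.
R2 ← R2 − (1/6)·R1: [0, -7/3, 5/2, 1, -11/6, -7/6]
R3 ← R3 + (1/3)·R1: [0, 38/3, -5, -8, -1/3, 1/3]
R4 ← R4 + (5/6)·R1: [0, -7/3, 5/2, 1, -11/6, -7/6]
R5 ← R5 + (1/3)·R1: [0, 2/3, -5, 1, 17/3, 10/3]
R3 ← R3 + (38/7)·R2: [0, 0, 60/7, -18/7, -72/7, -6]
R4 ← R4 − R2: [0, 0, 0, 0, 0, 0]
R5 ← R5 + (2/7)·R2: [0, 0, -30/7, 9/7, 36/7, 3]
R5 ← R5 + (1/2)·R3: [0, 0, 0, 0, 0, 0]
Echelon form has 3 nonzero rows, so rank(T) = 3.
The rank gives the maximum number of linearly independent rows: 3.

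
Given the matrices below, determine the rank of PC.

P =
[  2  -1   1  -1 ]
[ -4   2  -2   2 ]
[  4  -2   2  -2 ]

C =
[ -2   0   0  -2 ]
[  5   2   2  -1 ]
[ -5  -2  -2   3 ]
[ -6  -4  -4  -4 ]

First compute PC:
[[ -8,   0,   0,   4],
 [ 16,   0,   0,  -8],
 [-16,   0,   0,   8]]
Now row reduce the product.
R2 ← R2 + (2)·R1: [0, 0, 0, 0]
R3 ← R3 − (2)·R1: [0, 0, 0, 0]
1 nonzero row, so rank(PC) = 1.

1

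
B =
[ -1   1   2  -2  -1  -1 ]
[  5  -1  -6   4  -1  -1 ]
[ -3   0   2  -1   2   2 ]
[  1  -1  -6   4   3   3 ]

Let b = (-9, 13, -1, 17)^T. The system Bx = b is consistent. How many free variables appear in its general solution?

3

Row reduce the augmented matrix [B | b].
R2 ← R2 + (5)·R1: [0, 4, 4, -6, -6, -6, -32]
R3 ← R3 − (3)·R1: [0, -3, -4, 5, 5, 5, 26]
R4 ← R4 + R1: [0, 0, -4, 2, 2, 2, 8]
R3 ← R3 + (3/4)·R2: [0, 0, -1, 1/2, 1/2, 1/2, 2]
R4 ← R4 − (4)·R3: [0, 0, 0, 0, 0, 0, 0]
The echelon form has 3 nonzero rows, and every pivot lies in the first 6 columns, so rank(B) = rank([B|b]) = 3.
The system is consistent.
Free variables = (unknowns) − (rank) = 6 − 3 = 3.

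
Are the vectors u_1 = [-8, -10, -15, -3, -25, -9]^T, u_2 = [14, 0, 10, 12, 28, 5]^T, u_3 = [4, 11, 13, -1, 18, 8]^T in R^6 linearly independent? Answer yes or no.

Form the matrix with these vectors as rows and row reduce.
R2 ← R2 + (7/4)·R1: [0, -35/2, -65/4, 27/4, -63/4, -43/4]
R3 ← R3 + (1/2)·R1: [0, 6, 11/2, -5/2, 11/2, 7/2]
R3 ← R3 + (12/35)·R2: [0, 0, -1/14, -13/70, 1/10, -13/70]
3 nonzero rows, so the 3 vectors span a space of dimension 3.
Since 3 = 3, the vectors are linearly independent.

yes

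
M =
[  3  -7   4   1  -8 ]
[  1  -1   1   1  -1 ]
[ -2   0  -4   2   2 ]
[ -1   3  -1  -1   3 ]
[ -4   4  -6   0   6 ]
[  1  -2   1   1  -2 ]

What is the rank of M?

Row reduce to echelon form.
R2 ← R2 − (1/3)·R1: [0, 4/3, -1/3, 2/3, 5/3]
R3 ← R3 + (2/3)·R1: [0, -14/3, -4/3, 8/3, -10/3]
R4 ← R4 + (1/3)·R1: [0, 2/3, 1/3, -2/3, 1/3]
R5 ← R5 + (4/3)·R1: [0, -16/3, -2/3, 4/3, -14/3]
R6 ← R6 − (1/3)·R1: [0, 1/3, -1/3, 2/3, 2/3]
R3 ← R3 + (7/2)·R2: [0, 0, -5/2, 5, 5/2]
R4 ← R4 − (1/2)·R2: [0, 0, 1/2, -1, -1/2]
R5 ← R5 + (4)·R2: [0, 0, -2, 4, 2]
R6 ← R6 − (1/4)·R2: [0, 0, -1/4, 1/2, 1/4]
R4 ← R4 + (1/5)·R3: [0, 0, 0, 0, 0]
R5 ← R5 − (4/5)·R3: [0, 0, 0, 0, 0]
R6 ← R6 − (1/10)·R3: [0, 0, 0, 0, 0]
Echelon form has 3 nonzero rows, so rank(M) = 3.

3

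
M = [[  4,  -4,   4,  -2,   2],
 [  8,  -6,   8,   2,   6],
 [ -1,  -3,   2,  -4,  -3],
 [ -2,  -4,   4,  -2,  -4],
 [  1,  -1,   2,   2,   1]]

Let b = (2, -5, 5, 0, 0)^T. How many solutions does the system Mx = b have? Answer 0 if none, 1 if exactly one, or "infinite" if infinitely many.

0

Row reduce the augmented matrix [M | b].
R2 ← R2 − (2)·R1: [0, 2, 0, 6, 2, -9]
R3 ← R3 + (1/4)·R1: [0, -4, 3, -9/2, -5/2, 11/2]
R4 ← R4 + (1/2)·R1: [0, -6, 6, -3, -3, 1]
R5 ← R5 − (1/4)·R1: [0, 0, 1, 5/2, 1/2, -1/2]
R3 ← R3 + (2)·R2: [0, 0, 3, 15/2, 3/2, -25/2]
R4 ← R4 + (3)·R2: [0, 0, 6, 15, 3, -26]
R4 ← R4 − (2)·R3: [0, 0, 0, 0, 0, -1]
R5 ← R5 − (1/3)·R3: [0, 0, 0, 0, 0, 11/3]
R5 ← R5 + (11/3)·R4: [0, 0, 0, 0, 0, 0]
The echelon form has 4 nonzero rows; the last pivot sits in the augmented column, so rank(M) = 3 but rank([M|b]) = 4.
Since the ranks differ, the system is inconsistent.
It has no solutions.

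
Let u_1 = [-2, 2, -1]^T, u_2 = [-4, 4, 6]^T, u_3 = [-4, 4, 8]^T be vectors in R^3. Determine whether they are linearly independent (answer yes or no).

no

Form the matrix with these vectors as rows and row reduce.
R2 ← R2 − (2)·R1: [0, 0, 8]
R3 ← R3 − (2)·R1: [0, 0, 10]
R3 ← R3 − (5/4)·R2: [0, 0, 0]
2 nonzero rows, so the 3 vectors span a space of dimension 2.
Since 2 < 3, the vectors are linearly dependent.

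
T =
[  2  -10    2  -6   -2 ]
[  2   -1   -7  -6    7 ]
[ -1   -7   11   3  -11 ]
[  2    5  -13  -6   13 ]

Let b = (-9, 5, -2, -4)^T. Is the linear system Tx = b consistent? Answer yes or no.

Row reduce the augmented matrix [T | b].
R2 ← R2 − R1: [0, 9, -9, 0, 9, 14]
R3 ← R3 + (1/2)·R1: [0, -12, 12, 0, -12, -13/2]
R4 ← R4 − R1: [0, 15, -15, 0, 15, 5]
R3 ← R3 + (4/3)·R2: [0, 0, 0, 0, 0, 73/6]
R4 ← R4 − (5/3)·R2: [0, 0, 0, 0, 0, -55/3]
R4 ← R4 + (110/73)·R3: [0, 0, 0, 0, 0, 0]
The echelon form has 3 nonzero rows; the last pivot sits in the augmented column, so rank(T) = 2 but rank([T|b]) = 3.
Since the ranks differ, the system is inconsistent.

no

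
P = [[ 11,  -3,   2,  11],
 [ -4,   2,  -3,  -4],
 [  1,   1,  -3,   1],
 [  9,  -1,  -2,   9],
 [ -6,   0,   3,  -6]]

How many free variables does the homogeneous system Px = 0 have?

Row reduce to echelon form.
R2 ← R2 + (4/11)·R1: [0, 10/11, -25/11, 0]
R3 ← R3 − (1/11)·R1: [0, 14/11, -35/11, 0]
R4 ← R4 − (9/11)·R1: [0, 16/11, -40/11, 0]
R5 ← R5 + (6/11)·R1: [0, -18/11, 45/11, 0]
R3 ← R3 − (7/5)·R2: [0, 0, 0, 0]
R4 ← R4 − (8/5)·R2: [0, 0, 0, 0]
R5 ← R5 + (9/5)·R2: [0, 0, 0, 0]
2 nonzero rows, so rank(P) = 2.
P has 4 columns; by rank–nullity, nullity = 4 − 2 = 2.

2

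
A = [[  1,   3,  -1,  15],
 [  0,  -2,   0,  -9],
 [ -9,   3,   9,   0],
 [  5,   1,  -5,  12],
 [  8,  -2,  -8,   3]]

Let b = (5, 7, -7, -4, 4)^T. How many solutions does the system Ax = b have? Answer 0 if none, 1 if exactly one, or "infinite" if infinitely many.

Row reduce the augmented matrix [A | b].
R3 ← R3 + (9)·R1: [0, 30, 0, 135, 38]
R4 ← R4 − (5)·R1: [0, -14, 0, -63, -29]
R5 ← R5 − (8)·R1: [0, -26, 0, -117, -36]
R3 ← R3 + (15)·R2: [0, 0, 0, 0, 143]
R4 ← R4 − (7)·R2: [0, 0, 0, 0, -78]
R5 ← R5 − (13)·R2: [0, 0, 0, 0, -127]
R4 ← R4 + (6/11)·R3: [0, 0, 0, 0, 0]
R5 ← R5 + (127/143)·R3: [0, 0, 0, 0, 0]
The echelon form has 3 nonzero rows; the last pivot sits in the augmented column, so rank(A) = 2 but rank([A|b]) = 3.
Since the ranks differ, the system is inconsistent.
It has no solutions.

0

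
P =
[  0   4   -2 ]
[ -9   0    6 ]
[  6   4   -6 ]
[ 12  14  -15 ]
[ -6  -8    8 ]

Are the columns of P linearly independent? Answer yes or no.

no

Row reduce P to echelon form.
Swap R1 ↔ R2
R3 ← R3 + (2/3)·R1: [0, 4, -2]
R4 ← R4 + (4/3)·R1: [0, 14, -7]
R5 ← R5 − (2/3)·R1: [0, -8, 4]
R3 ← R3 − R2: [0, 0, 0]
R4 ← R4 − (7/2)·R2: [0, 0, 0]
R5 ← R5 + (2)·R2: [0, 0, 0]
2 pivots among 3 columns.
Only 2 < 3 pivot columns, so the columns are linearly dependent.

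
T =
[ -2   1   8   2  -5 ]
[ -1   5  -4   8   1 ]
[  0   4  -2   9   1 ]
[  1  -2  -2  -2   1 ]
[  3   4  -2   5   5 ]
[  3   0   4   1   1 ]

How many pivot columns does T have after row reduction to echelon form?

5

Row reduce to echelon form.
R2 ← R2 − (1/2)·R1: [0, 9/2, -8, 7, 7/2]
R4 ← R4 + (1/2)·R1: [0, -3/2, 2, -1, -3/2]
R5 ← R5 + (3/2)·R1: [0, 11/2, 10, 8, -5/2]
R6 ← R6 + (3/2)·R1: [0, 3/2, 16, 4, -13/2]
R3 ← R3 − (8/9)·R2: [0, 0, 46/9, 25/9, -19/9]
R4 ← R4 + (1/3)·R2: [0, 0, -2/3, 4/3, -1/3]
R5 ← R5 − (11/9)·R2: [0, 0, 178/9, -5/9, -61/9]
R6 ← R6 − (1/3)·R2: [0, 0, 56/3, 5/3, -23/3]
R4 ← R4 + (3/23)·R3: [0, 0, 0, 39/23, -14/23]
R5 ← R5 − (89/23)·R3: [0, 0, 0, -260/23, 32/23]
R6 ← R6 − (84/23)·R3: [0, 0, 0, -195/23, 1/23]
R5 ← R5 + (20/3)·R4: [0, 0, 0, 0, -8/3]
R6 ← R6 + (5)·R4: [0, 0, 0, 0, -3]
R6 ← R6 − (9/8)·R5: [0, 0, 0, 0, 0]
Echelon form has 5 nonzero rows, so rank(T) = 5.
Each nonzero row contributes one pivot column: 5 pivot columns.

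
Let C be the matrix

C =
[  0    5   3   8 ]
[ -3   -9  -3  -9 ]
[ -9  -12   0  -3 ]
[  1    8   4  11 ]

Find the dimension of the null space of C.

Row reduce to echelon form.
Swap R1 ↔ R2
R3 ← R3 − (3)·R1: [0, 15, 9, 24]
R4 ← R4 + (1/3)·R1: [0, 5, 3, 8]
R3 ← R3 − (3)·R2: [0, 0, 0, 0]
R4 ← R4 − R2: [0, 0, 0, 0]
2 nonzero rows, so rank(C) = 2.
C has 4 columns; by rank–nullity, nullity = 4 − 2 = 2.

2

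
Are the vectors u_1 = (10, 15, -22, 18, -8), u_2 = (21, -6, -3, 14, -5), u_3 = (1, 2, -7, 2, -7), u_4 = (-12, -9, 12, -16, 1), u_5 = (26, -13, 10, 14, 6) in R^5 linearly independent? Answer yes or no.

no

Form the matrix with these vectors as rows and row reduce.
R2 ← R2 − (21/10)·R1: [0, -75/2, 216/5, -119/5, 59/5]
R3 ← R3 − (1/10)·R1: [0, 1/2, -24/5, 1/5, -31/5]
R4 ← R4 + (6/5)·R1: [0, 9, -72/5, 28/5, -43/5]
R5 ← R5 − (13/5)·R1: [0, -52, 336/5, -164/5, 134/5]
R3 ← R3 + (1/75)·R2: [0, 0, -528/125, -44/375, -2266/375]
R4 ← R4 + (6/25)·R2: [0, 0, -504/125, -14/125, -721/125]
R5 ← R5 − (104/75)·R2: [0, 0, 912/125, 76/375, 3914/375]
R4 ← R4 − (21/22)·R3: [0, 0, 0, 0, 0]
R5 ← R5 + (19/11)·R3: [0, 0, 0, 0, 0]
3 nonzero rows, so the 5 vectors span a space of dimension 3.
Since 3 < 5, the vectors are linearly dependent.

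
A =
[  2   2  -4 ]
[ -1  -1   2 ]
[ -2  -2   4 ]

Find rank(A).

Row reduce to echelon form.
R2 ← R2 + (1/2)·R1: [0, 0, 0]
R3 ← R3 + R1: [0, 0, 0]
Echelon form has 1 nonzero row, so rank(A) = 1.

1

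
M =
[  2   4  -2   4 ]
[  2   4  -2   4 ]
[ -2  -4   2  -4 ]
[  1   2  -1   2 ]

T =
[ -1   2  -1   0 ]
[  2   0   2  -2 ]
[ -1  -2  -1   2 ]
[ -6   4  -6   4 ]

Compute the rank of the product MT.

First compute MT:
[[-16,  24, -16,   4],
 [-16,  24, -16,   4],
 [ 16, -24,  16,  -4],
 [ -8,  12,  -8,   2]]
Now row reduce the product.
R2 ← R2 − R1: [0, 0, 0, 0]
R3 ← R3 + R1: [0, 0, 0, 0]
R4 ← R4 − (1/2)·R1: [0, 0, 0, 0]
1 nonzero row, so rank(MT) = 1.

1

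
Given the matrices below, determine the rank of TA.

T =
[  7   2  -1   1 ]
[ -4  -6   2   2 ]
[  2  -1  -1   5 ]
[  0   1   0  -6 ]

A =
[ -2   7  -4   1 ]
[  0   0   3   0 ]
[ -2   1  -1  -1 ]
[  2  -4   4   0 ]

3

First compute TA:
[[-10,  44, -17,   8],
 [  8, -34,   4,  -6],
 [  8,  -7,  10,   3],
 [-12,  24, -21,   0]]
Now row reduce the product.
R2 ← R2 + (4/5)·R1: [0, 6/5, -48/5, 2/5]
R3 ← R3 + (4/5)·R1: [0, 141/5, -18/5, 47/5]
R4 ← R4 − (6/5)·R1: [0, -144/5, -3/5, -48/5]
R3 ← R3 − (47/2)·R2: [0, 0, 222, 0]
R4 ← R4 + (24)·R2: [0, 0, -231, 0]
R4 ← R4 + (77/74)·R3: [0, 0, 0, 0]
3 nonzero rows, so rank(TA) = 3.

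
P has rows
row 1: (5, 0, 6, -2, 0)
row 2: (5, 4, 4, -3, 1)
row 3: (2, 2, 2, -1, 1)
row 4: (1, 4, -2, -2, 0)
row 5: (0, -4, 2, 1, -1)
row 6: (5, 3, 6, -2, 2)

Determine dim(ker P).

2

Row reduce to echelon form.
R2 ← R2 − R1: [0, 4, -2, -1, 1]
R3 ← R3 − (2/5)·R1: [0, 2, -2/5, -1/5, 1]
R4 ← R4 − (1/5)·R1: [0, 4, -16/5, -8/5, 0]
R6 ← R6 − R1: [0, 3, 0, 0, 2]
R3 ← R3 − (1/2)·R2: [0, 0, 3/5, 3/10, 1/2]
R4 ← R4 − R2: [0, 0, -6/5, -3/5, -1]
R5 ← R5 + R2: [0, 0, 0, 0, 0]
R6 ← R6 − (3/4)·R2: [0, 0, 3/2, 3/4, 5/4]
R4 ← R4 + (2)·R3: [0, 0, 0, 0, 0]
R6 ← R6 − (5/2)·R3: [0, 0, 0, 0, 0]
3 nonzero rows, so rank(P) = 3.
P has 5 columns; by rank–nullity, nullity = 5 − 3 = 2.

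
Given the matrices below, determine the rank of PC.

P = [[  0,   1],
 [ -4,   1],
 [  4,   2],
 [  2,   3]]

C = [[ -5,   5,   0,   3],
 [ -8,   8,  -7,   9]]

First compute PC:
[[ -8,   8,  -7,   9],
 [ 12, -12,  -7,  -3],
 [-36,  36, -14,  30],
 [-34,  34, -21,  33]]
Now row reduce the product.
R2 ← R2 + (3/2)·R1: [0, 0, -35/2, 21/2]
R3 ← R3 − (9/2)·R1: [0, 0, 35/2, -21/2]
R4 ← R4 − (17/4)·R1: [0, 0, 35/4, -21/4]
R3 ← R3 + R2: [0, 0, 0, 0]
R4 ← R4 + (1/2)·R2: [0, 0, 0, 0]
2 nonzero rows, so rank(PC) = 2.

2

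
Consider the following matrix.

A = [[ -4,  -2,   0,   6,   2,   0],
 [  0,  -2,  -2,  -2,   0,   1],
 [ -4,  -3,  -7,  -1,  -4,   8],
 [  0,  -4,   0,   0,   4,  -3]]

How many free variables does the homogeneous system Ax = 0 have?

3

Row reduce to echelon form.
R3 ← R3 − R1: [0, -1, -7, -7, -6, 8]
R3 ← R3 − (1/2)·R2: [0, 0, -6, -6, -6, 15/2]
R4 ← R4 − (2)·R2: [0, 0, 4, 4, 4, -5]
R4 ← R4 + (2/3)·R3: [0, 0, 0, 0, 0, 0]
3 nonzero rows, so rank(A) = 3.
A has 6 columns; by rank–nullity, nullity = 6 − 3 = 3.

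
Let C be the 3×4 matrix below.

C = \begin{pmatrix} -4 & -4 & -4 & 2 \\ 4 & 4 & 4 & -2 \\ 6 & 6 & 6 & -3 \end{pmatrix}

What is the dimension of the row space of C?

Row reduce to echelon form.
R2 ← R2 + R1: [0, 0, 0, 0]
R3 ← R3 + (3/2)·R1: [0, 0, 0, 0]
Echelon form has 1 nonzero row, so rank(C) = 1.
The row space has dimension equal to the rank: 1.

1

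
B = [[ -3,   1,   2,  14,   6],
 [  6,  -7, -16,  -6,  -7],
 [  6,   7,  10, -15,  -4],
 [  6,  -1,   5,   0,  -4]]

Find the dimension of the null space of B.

1

Row reduce to echelon form.
R2 ← R2 + (2)·R1: [0, -5, -12, 22, 5]
R3 ← R3 + (2)·R1: [0, 9, 14, 13, 8]
R4 ← R4 + (2)·R1: [0, 1, 9, 28, 8]
R3 ← R3 + (9/5)·R2: [0, 0, -38/5, 263/5, 17]
R4 ← R4 + (1/5)·R2: [0, 0, 33/5, 162/5, 9]
R4 ← R4 + (33/38)·R3: [0, 0, 0, 2967/38, 903/38]
4 nonzero rows, so rank(B) = 4.
B has 5 columns; by rank–nullity, nullity = 5 − 4 = 1.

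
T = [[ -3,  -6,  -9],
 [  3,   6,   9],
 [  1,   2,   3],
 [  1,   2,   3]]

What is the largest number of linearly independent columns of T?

Row reduce to echelon form.
R2 ← R2 + R1: [0, 0, 0]
R3 ← R3 + (1/3)·R1: [0, 0, 0]
R4 ← R4 + (1/3)·R1: [0, 0, 0]
Echelon form has 1 nonzero row, so rank(T) = 1.
The rank gives the maximum number of linearly independent columns: 1.

1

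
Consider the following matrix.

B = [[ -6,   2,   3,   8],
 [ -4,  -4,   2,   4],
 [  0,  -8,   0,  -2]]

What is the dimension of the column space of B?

2

Row reduce to echelon form.
R2 ← R2 − (2/3)·R1: [0, -16/3, 0, -4/3]
R3 ← R3 − (3/2)·R2: [0, 0, 0, 0]
Echelon form has 2 nonzero rows, so rank(B) = 2.
The column space has dimension equal to the rank: 2.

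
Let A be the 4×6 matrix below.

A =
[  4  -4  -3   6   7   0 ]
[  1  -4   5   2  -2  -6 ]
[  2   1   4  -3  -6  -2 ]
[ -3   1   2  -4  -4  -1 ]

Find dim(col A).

Row reduce to echelon form.
R2 ← R2 − (1/4)·R1: [0, -3, 23/4, 1/2, -15/4, -6]
R3 ← R3 − (1/2)·R1: [0, 3, 11/2, -6, -19/2, -2]
R4 ← R4 + (3/4)·R1: [0, -2, -1/4, 1/2, 5/4, -1]
R3 ← R3 + R2: [0, 0, 45/4, -11/2, -53/4, -8]
R4 ← R4 − (2/3)·R2: [0, 0, -49/12, 1/6, 15/4, 3]
R4 ← R4 + (49/135)·R3: [0, 0, 0, -247/135, -143/135, 13/135]
Echelon form has 4 nonzero rows, so rank(A) = 4.
The column space has dimension equal to the rank: 4.

4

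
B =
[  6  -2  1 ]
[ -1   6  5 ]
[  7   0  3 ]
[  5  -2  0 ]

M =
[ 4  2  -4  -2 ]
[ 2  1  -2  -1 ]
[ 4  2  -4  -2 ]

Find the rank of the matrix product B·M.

First compute BM:
[[ 24,  12, -24, -12],
 [ 28,  14, -28, -14],
 [ 40,  20, -40, -20],
 [ 16,   8, -16,  -8]]
Now row reduce the product.
R2 ← R2 − (7/6)·R1: [0, 0, 0, 0]
R3 ← R3 − (5/3)·R1: [0, 0, 0, 0]
R4 ← R4 − (2/3)·R1: [0, 0, 0, 0]
1 nonzero row, so rank(BM) = 1.

1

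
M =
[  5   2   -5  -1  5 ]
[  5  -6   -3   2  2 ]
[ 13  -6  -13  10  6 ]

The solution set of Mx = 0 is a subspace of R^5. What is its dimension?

Row reduce to echelon form.
R2 ← R2 − R1: [0, -8, 2, 3, -3]
R3 ← R3 − (13/5)·R1: [0, -56/5, 0, 63/5, -7]
R3 ← R3 − (7/5)·R2: [0, 0, -14/5, 42/5, -14/5]
3 nonzero rows, so rank(M) = 3.
M has 5 columns; by rank–nullity, nullity = 5 − 3 = 2.

2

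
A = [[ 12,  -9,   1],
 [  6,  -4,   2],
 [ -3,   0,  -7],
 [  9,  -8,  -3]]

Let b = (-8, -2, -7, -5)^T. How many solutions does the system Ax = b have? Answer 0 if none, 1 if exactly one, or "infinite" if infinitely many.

0

Row reduce the augmented matrix [A | b].
R2 ← R2 − (1/2)·R1: [0, 1/2, 3/2, 2]
R3 ← R3 + (1/4)·R1: [0, -9/4, -27/4, -9]
R4 ← R4 − (3/4)·R1: [0, -5/4, -15/4, 1]
R3 ← R3 + (9/2)·R2: [0, 0, 0, 0]
R4 ← R4 + (5/2)·R2: [0, 0, 0, 6]
Swap R3 ↔ R4
The echelon form has 3 nonzero rows; the last pivot sits in the augmented column, so rank(A) = 2 but rank([A|b]) = 3.
Since the ranks differ, the system is inconsistent.
It has no solutions.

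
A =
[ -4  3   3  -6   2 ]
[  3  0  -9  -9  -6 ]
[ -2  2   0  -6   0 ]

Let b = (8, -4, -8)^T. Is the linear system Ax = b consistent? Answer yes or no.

no

Row reduce the augmented matrix [A | b].
R2 ← R2 + (3/4)·R1: [0, 9/4, -27/4, -27/2, -9/2, 2]
R3 ← R3 − (1/2)·R1: [0, 1/2, -3/2, -3, -1, -12]
R3 ← R3 − (2/9)·R2: [0, 0, 0, 0, 0, -112/9]
The echelon form has 3 nonzero rows; the last pivot sits in the augmented column, so rank(A) = 2 but rank([A|b]) = 3.
Since the ranks differ, the system is inconsistent.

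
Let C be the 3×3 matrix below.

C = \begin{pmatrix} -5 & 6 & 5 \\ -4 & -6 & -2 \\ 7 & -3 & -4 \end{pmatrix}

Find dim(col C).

2

Row reduce to echelon form.
R2 ← R2 − (4/5)·R1: [0, -54/5, -6]
R3 ← R3 + (7/5)·R1: [0, 27/5, 3]
R3 ← R3 + (1/2)·R2: [0, 0, 0]
Echelon form has 2 nonzero rows, so rank(C) = 2.
The column space has dimension equal to the rank: 2.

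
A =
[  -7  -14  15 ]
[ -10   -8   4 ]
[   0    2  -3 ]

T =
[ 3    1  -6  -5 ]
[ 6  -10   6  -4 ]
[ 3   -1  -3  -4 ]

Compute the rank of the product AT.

2

First compute AT:
[[-60, 118, -87,  31],
 [-66,  66,   0,  66],
 [  3, -17,  21,   4]]
Now row reduce the product.
R2 ← R2 − (11/10)·R1: [0, -319/5, 957/10, 319/10]
R3 ← R3 + (1/20)·R1: [0, -111/10, 333/20, 111/20]
R3 ← R3 − (111/638)·R2: [0, 0, 0, 0]
2 nonzero rows, so rank(AT) = 2.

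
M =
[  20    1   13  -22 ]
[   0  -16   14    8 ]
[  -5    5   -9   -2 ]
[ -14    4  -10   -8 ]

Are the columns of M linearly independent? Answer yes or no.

Row reduce M to echelon form.
R3 ← R3 + (1/4)·R1: [0, 21/4, -23/4, -15/2]
R4 ← R4 + (7/10)·R1: [0, 47/10, -9/10, -117/5]
R3 ← R3 + (21/64)·R2: [0, 0, -37/32, -39/8]
R4 ← R4 + (47/160)·R2: [0, 0, 257/80, -421/20]
R4 ← R4 + (514/185)·R3: [0, 0, 0, -1280/37]
4 pivots among 4 columns.
Every column is a pivot column, so the columns are linearly independent.

yes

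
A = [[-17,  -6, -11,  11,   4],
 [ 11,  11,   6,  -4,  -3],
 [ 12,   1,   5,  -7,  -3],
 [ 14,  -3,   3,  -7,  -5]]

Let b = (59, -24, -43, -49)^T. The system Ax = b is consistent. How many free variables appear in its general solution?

Row reduce the augmented matrix [A | b].
R2 ← R2 + (11/17)·R1: [0, 121/17, -19/17, 53/17, -7/17, 241/17]
R3 ← R3 + (12/17)·R1: [0, -55/17, -47/17, 13/17, -3/17, -23/17]
R4 ← R4 + (14/17)·R1: [0, -135/17, -103/17, 35/17, -29/17, -7/17]
R3 ← R3 + (5/11)·R2: [0, 0, -36/11, 24/11, -4/11, 56/11]
R4 ← R4 + (135/121)·R2: [0, 0, -884/121, 670/121, -262/121, 1864/121]
R4 ← R4 − (221/99)·R3: [0, 0, 0, 2/3, -134/99, 400/99]
The echelon form has 4 nonzero rows, and every pivot lies in the first 5 columns, so rank(A) = rank([A|b]) = 4.
The system is consistent.
Free variables = (unknowns) − (rank) = 5 − 4 = 1.

1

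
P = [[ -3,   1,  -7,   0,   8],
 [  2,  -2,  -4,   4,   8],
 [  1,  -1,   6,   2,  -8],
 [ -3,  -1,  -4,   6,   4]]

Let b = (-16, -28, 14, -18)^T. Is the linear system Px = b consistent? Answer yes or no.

yes

Row reduce the augmented matrix [P | b].
R2 ← R2 + (2/3)·R1: [0, -4/3, -26/3, 4, 40/3, -116/3]
R3 ← R3 + (1/3)·R1: [0, -2/3, 11/3, 2, -16/3, 26/3]
R4 ← R4 − R1: [0, -2, 3, 6, -4, -2]
R3 ← R3 − (1/2)·R2: [0, 0, 8, 0, -12, 28]
R4 ← R4 − (3/2)·R2: [0, 0, 16, 0, -24, 56]
R4 ← R4 − (2)·R3: [0, 0, 0, 0, 0, 0]
The echelon form has 3 nonzero rows, and every pivot lies in the first 5 columns, so rank(P) = rank([P|b]) = 3.
The system is consistent.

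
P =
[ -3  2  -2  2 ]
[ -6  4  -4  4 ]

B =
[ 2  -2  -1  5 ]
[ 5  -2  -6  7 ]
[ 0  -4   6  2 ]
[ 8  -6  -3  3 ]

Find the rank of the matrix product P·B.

First compute PB:
[[ 20,  -2, -27,   1],
 [ 40,  -4, -54,   2]]
Now row reduce the product.
R2 ← R2 − (2)·R1: [0, 0, 0, 0]
1 nonzero row, so rank(PB) = 1.

1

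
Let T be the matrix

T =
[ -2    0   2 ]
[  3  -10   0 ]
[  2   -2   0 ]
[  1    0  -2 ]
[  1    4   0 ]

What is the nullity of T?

0

Row reduce to echelon form.
R2 ← R2 + (3/2)·R1: [0, -10, 3]
R3 ← R3 + R1: [0, -2, 2]
R4 ← R4 + (1/2)·R1: [0, 0, -1]
R5 ← R5 + (1/2)·R1: [0, 4, 1]
R3 ← R3 − (1/5)·R2: [0, 0, 7/5]
R5 ← R5 + (2/5)·R2: [0, 0, 11/5]
R4 ← R4 + (5/7)·R3: [0, 0, 0]
R5 ← R5 − (11/7)·R3: [0, 0, 0]
3 nonzero rows, so rank(T) = 3.
T has 3 columns; by rank–nullity, nullity = 3 − 3 = 0.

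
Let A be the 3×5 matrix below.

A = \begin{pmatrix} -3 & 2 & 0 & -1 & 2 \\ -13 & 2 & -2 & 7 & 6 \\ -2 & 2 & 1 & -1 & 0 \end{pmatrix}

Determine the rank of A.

Row reduce to echelon form.
R2 ← R2 − (13/3)·R1: [0, -20/3, -2, 34/3, -8/3]
R3 ← R3 − (2/3)·R1: [0, 2/3, 1, -1/3, -4/3]
R3 ← R3 + (1/10)·R2: [0, 0, 4/5, 4/5, -8/5]
Echelon form has 3 nonzero rows, so rank(A) = 3.

3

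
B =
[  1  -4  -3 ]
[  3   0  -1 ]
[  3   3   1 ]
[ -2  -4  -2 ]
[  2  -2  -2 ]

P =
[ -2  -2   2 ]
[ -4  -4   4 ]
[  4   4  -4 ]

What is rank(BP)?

1

First compute BP:
[[  2,   2,  -2],
 [-10, -10,  10],
 [-14, -14,  14],
 [ 12,  12, -12],
 [ -4,  -4,   4]]
Now row reduce the product.
R2 ← R2 + (5)·R1: [0, 0, 0]
R3 ← R3 + (7)·R1: [0, 0, 0]
R4 ← R4 − (6)·R1: [0, 0, 0]
R5 ← R5 + (2)·R1: [0, 0, 0]
1 nonzero row, so rank(BP) = 1.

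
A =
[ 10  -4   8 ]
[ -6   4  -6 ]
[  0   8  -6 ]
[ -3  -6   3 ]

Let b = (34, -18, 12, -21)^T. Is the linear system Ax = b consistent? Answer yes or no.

yes

Row reduce the augmented matrix [A | b].
R2 ← R2 + (3/5)·R1: [0, 8/5, -6/5, 12/5]
R4 ← R4 + (3/10)·R1: [0, -36/5, 27/5, -54/5]
R3 ← R3 − (5)·R2: [0, 0, 0, 0]
R4 ← R4 + (9/2)·R2: [0, 0, 0, 0]
The echelon form has 2 nonzero rows, and every pivot lies in the first 3 columns, so rank(A) = rank([A|b]) = 2.
The system is consistent.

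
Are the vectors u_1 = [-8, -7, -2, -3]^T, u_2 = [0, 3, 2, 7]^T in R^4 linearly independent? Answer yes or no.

Form the matrix with these vectors as rows and row reduce.
2 nonzero rows, so the 2 vectors span a space of dimension 2.
Since 2 = 2, the vectors are linearly independent.

yes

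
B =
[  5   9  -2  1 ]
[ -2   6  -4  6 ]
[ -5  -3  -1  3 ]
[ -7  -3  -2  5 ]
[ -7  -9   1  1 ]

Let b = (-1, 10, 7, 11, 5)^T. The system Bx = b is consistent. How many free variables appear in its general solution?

Row reduce the augmented matrix [B | b].
R2 ← R2 + (2/5)·R1: [0, 48/5, -24/5, 32/5, 48/5]
R3 ← R3 + R1: [0, 6, -3, 4, 6]
R4 ← R4 + (7/5)·R1: [0, 48/5, -24/5, 32/5, 48/5]
R5 ← R5 + (7/5)·R1: [0, 18/5, -9/5, 12/5, 18/5]
R3 ← R3 − (5/8)·R2: [0, 0, 0, 0, 0]
R4 ← R4 − R2: [0, 0, 0, 0, 0]
R5 ← R5 − (3/8)·R2: [0, 0, 0, 0, 0]
The echelon form has 2 nonzero rows, and every pivot lies in the first 4 columns, so rank(B) = rank([B|b]) = 2.
The system is consistent.
Free variables = (unknowns) − (rank) = 4 − 2 = 2.

2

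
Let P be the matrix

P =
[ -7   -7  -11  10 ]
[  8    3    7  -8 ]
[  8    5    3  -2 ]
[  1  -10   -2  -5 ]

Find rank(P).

Row reduce to echelon form.
R2 ← R2 + (8/7)·R1: [0, -5, -39/7, 24/7]
R3 ← R3 + (8/7)·R1: [0, -3, -67/7, 66/7]
R4 ← R4 + (1/7)·R1: [0, -11, -25/7, -25/7]
R3 ← R3 − (3/5)·R2: [0, 0, -218/35, 258/35]
R4 ← R4 − (11/5)·R2: [0, 0, 304/35, -389/35]
R4 ← R4 + (152/109)·R3: [0, 0, 0, -91/109]
Echelon form has 4 nonzero rows, so rank(P) = 4.

4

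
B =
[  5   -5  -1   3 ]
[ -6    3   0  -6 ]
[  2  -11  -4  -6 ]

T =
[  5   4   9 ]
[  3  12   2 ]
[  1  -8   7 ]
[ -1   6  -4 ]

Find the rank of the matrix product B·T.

First compute BT:
[[  6, -14,  16],
 [-15, -24, -24],
 [-21, -128,  -8]]
Now row reduce the product.
R2 ← R2 + (5/2)·R1: [0, -59, 16]
R3 ← R3 + (7/2)·R1: [0, -177, 48]
R3 ← R3 − (3)·R2: [0, 0, 0]
2 nonzero rows, so rank(BT) = 2.

2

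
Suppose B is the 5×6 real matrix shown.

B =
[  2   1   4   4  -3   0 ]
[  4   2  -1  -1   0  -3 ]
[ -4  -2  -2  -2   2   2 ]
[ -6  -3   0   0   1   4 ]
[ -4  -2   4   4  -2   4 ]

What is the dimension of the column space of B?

Row reduce to echelon form.
R2 ← R2 − (2)·R1: [0, 0, -9, -9, 6, -3]
R3 ← R3 + (2)·R1: [0, 0, 6, 6, -4, 2]
R4 ← R4 + (3)·R1: [0, 0, 12, 12, -8, 4]
R5 ← R5 + (2)·R1: [0, 0, 12, 12, -8, 4]
R3 ← R3 + (2/3)·R2: [0, 0, 0, 0, 0, 0]
R4 ← R4 + (4/3)·R2: [0, 0, 0, 0, 0, 0]
R5 ← R5 + (4/3)·R2: [0, 0, 0, 0, 0, 0]
Echelon form has 2 nonzero rows, so rank(B) = 2.
The column space has dimension equal to the rank: 2.

2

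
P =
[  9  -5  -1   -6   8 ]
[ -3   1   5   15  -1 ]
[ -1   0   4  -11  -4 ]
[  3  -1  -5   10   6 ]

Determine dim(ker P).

2

Row reduce to echelon form.
R2 ← R2 + (1/3)·R1: [0, -2/3, 14/3, 13, 5/3]
R3 ← R3 + (1/9)·R1: [0, -5/9, 35/9, -35/3, -28/9]
R4 ← R4 − (1/3)·R1: [0, 2/3, -14/3, 12, 10/3]
R3 ← R3 − (5/6)·R2: [0, 0, 0, -45/2, -9/2]
R4 ← R4 + R2: [0, 0, 0, 25, 5]
R4 ← R4 + (10/9)·R3: [0, 0, 0, 0, 0]
3 nonzero rows, so rank(P) = 3.
P has 5 columns; by rank–nullity, nullity = 5 − 3 = 2.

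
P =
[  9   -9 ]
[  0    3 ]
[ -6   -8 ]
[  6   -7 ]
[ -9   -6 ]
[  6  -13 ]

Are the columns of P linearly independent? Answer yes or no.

yes

Row reduce P to echelon form.
R3 ← R3 + (2/3)·R1: [0, -14]
R4 ← R4 − (2/3)·R1: [0, -1]
R5 ← R5 + R1: [0, -15]
R6 ← R6 − (2/3)·R1: [0, -7]
R3 ← R3 + (14/3)·R2: [0, 0]
R4 ← R4 + (1/3)·R2: [0, 0]
R5 ← R5 + (5)·R2: [0, 0]
R6 ← R6 + (7/3)·R2: [0, 0]
2 pivots among 2 columns.
Every column is a pivot column, so the columns are linearly independent.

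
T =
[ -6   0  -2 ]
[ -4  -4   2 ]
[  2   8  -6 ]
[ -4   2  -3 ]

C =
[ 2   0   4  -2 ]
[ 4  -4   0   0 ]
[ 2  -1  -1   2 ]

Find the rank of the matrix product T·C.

First compute TC:
[[-16,   2, -22,   8],
 [-20,  14, -18,  12],
 [ 24, -26,  14, -16],
 [ -6,  -5, -13,   2]]
Now row reduce the product.
R2 ← R2 − (5/4)·R1: [0, 23/2, 19/2, 2]
R3 ← R3 + (3/2)·R1: [0, -23, -19, -4]
R4 ← R4 − (3/8)·R1: [0, -23/4, -19/4, -1]
R3 ← R3 + (2)·R2: [0, 0, 0, 0]
R4 ← R4 + (1/2)·R2: [0, 0, 0, 0]
2 nonzero rows, so rank(TC) = 2.

2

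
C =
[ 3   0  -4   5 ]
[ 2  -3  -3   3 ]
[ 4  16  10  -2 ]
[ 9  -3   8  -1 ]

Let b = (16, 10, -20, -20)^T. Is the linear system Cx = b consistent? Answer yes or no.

Row reduce the augmented matrix [C | b].
R2 ← R2 − (2/3)·R1: [0, -3, -1/3, -1/3, -2/3]
R3 ← R3 − (4/3)·R1: [0, 16, 46/3, -26/3, -124/3]
R4 ← R4 − (3)·R1: [0, -3, 20, -16, -68]
R3 ← R3 + (16/3)·R2: [0, 0, 122/9, -94/9, -404/9]
R4 ← R4 − R2: [0, 0, 61/3, -47/3, -202/3]
R4 ← R4 − (3/2)·R3: [0, 0, 0, 0, 0]
The echelon form has 3 nonzero rows, and every pivot lies in the first 4 columns, so rank(C) = rank([C|b]) = 3.
The system is consistent.

yes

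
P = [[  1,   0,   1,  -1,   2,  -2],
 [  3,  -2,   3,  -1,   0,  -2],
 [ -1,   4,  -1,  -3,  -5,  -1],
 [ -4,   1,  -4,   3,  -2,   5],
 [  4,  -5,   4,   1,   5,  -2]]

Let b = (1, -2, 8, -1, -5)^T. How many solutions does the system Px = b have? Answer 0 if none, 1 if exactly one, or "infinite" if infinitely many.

Row reduce the augmented matrix [P | b].
R2 ← R2 − (3)·R1: [0, -2, 0, 2, -6, 4, -5]
R3 ← R3 + R1: [0, 4, 0, -4, -3, -3, 9]
R4 ← R4 + (4)·R1: [0, 1, 0, -1, 6, -3, 3]
R5 ← R5 − (4)·R1: [0, -5, 0, 5, -3, 6, -9]
R3 ← R3 + (2)·R2: [0, 0, 0, 0, -15, 5, -1]
R4 ← R4 + (1/2)·R2: [0, 0, 0, 0, 3, -1, 1/2]
R5 ← R5 − (5/2)·R2: [0, 0, 0, 0, 12, -4, 7/2]
R4 ← R4 + (1/5)·R3: [0, 0, 0, 0, 0, 0, 3/10]
R5 ← R5 + (4/5)·R3: [0, 0, 0, 0, 0, 0, 27/10]
R5 ← R5 − (9)·R4: [0, 0, 0, 0, 0, 0, 0]
The echelon form has 4 nonzero rows; the last pivot sits in the augmented column, so rank(P) = 3 but rank([P|b]) = 4.
Since the ranks differ, the system is inconsistent.
It has no solutions.

0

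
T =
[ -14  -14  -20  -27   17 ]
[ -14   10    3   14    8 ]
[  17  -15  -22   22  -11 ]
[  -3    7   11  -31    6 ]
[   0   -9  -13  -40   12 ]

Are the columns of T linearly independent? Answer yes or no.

Row reduce T to echelon form.
R2 ← R2 − R1: [0, 24, 23, 41, -9]
R3 ← R3 + (17/14)·R1: [0, -32, -324/7, -151/14, 135/14]
R4 ← R4 − (3/14)·R1: [0, 10, 107/7, -353/14, 33/14]
R3 ← R3 + (4/3)·R2: [0, 0, -328/21, 1843/42, -33/14]
R4 ← R4 − (5/12)·R2: [0, 0, 479/84, -3553/84, 171/28]
R5 ← R5 + (3/8)·R2: [0, 0, -35/8, -197/8, 69/8]
R4 ← R4 + (479/1312)·R3: [0, 0, 0, -68951/2624, 13767/2624]
R5 ← R5 − (735/2624)·R3: [0, 0, 0, -193737/5248, 48729/5248]
R5 ← R5 − (193737/137902)·R4: [0, 0, 0, 0, 132000/68951]
5 pivots among 5 columns.
Every column is a pivot column, so the columns are linearly independent.

yes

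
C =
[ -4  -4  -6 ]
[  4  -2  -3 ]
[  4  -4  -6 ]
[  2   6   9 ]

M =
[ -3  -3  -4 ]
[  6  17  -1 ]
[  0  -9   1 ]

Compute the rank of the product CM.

2

First compute CM:
[[-12,  -2,  14],
 [-24, -19, -17],
 [-36, -26, -18],
 [ 30,  15,  -5]]
Now row reduce the product.
R2 ← R2 − (2)·R1: [0, -15, -45]
R3 ← R3 − (3)·R1: [0, -20, -60]
R4 ← R4 + (5/2)·R1: [0, 10, 30]
R3 ← R3 − (4/3)·R2: [0, 0, 0]
R4 ← R4 + (2/3)·R2: [0, 0, 0]
2 nonzero rows, so rank(CM) = 2.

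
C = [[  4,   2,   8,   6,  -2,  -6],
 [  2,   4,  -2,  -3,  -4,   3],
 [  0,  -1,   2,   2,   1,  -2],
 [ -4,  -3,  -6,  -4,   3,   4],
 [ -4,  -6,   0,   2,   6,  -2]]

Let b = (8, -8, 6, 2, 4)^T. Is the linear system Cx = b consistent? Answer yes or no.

no

Row reduce the augmented matrix [C | b].
R2 ← R2 − (1/2)·R1: [0, 3, -6, -6, -3, 6, -12]
R4 ← R4 + R1: [0, -1, 2, 2, 1, -2, 10]
R5 ← R5 + R1: [0, -4, 8, 8, 4, -8, 12]
R3 ← R3 + (1/3)·R2: [0, 0, 0, 0, 0, 0, 2]
R4 ← R4 + (1/3)·R2: [0, 0, 0, 0, 0, 0, 6]
R5 ← R5 + (4/3)·R2: [0, 0, 0, 0, 0, 0, -4]
R4 ← R4 − (3)·R3: [0, 0, 0, 0, 0, 0, 0]
R5 ← R5 + (2)·R3: [0, 0, 0, 0, 0, 0, 0]
The echelon form has 3 nonzero rows; the last pivot sits in the augmented column, so rank(C) = 2 but rank([C|b]) = 3.
Since the ranks differ, the system is inconsistent.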